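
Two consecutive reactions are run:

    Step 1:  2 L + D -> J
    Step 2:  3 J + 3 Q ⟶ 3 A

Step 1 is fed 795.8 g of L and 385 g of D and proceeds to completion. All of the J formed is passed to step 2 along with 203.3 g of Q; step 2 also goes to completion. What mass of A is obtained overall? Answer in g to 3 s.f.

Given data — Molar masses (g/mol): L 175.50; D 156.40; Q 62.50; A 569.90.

1290 g

Step 1:
n(L) = 795.8 / 175.50 = 4.534 mol
n(D) = 385.0 / 156.40 = 2.462 mol
n/ν for L = 4.534/2 = 2.267
n/ν for D = 2.462/1 = 2.462
Smallest n/ν is L → limiting reagent.
n(J) produced = (1/2) × 4.534 = 2.267 mol
Step 2:
n(J) available = 2.267 mol
n(Q) = 203.3 / 62.50 = 3.253 mol
n/ν for J = 2.267/3 = 0.7557
n/ν for Q = 3.253/3 = 1.084
Smallest n/ν is J → limiting reagent.
n(A) = (3/3) × 2.267 = 2.267 mol
mass = 2.267 × 569.90 = 1292 g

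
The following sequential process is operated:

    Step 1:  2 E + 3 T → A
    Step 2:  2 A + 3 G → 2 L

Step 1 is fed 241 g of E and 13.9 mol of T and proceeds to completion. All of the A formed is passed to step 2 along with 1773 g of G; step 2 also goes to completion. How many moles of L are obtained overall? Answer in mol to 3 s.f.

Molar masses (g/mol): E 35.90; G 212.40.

3.36 mol

Step 1:
n(E) = 241.0 / 35.90 = 6.713 mol
n(T) = 13.90 mol
n/ν for E = 6.713/2 = 3.357
n/ν for T = 13.90/3 = 4.633
Smallest n/ν is E → limiting reagent.
n(A) produced = (1/2) × 6.713 = 3.357 mol
Step 2:
n(A) available = 3.357 mol
n(G) = 1773 / 212.40 = 8.347 mol
n/ν for A = 3.357/2 = 1.679
n/ν for G = 8.347/3 = 2.782
Smallest n/ν is A → limiting reagent.
n(L) = (2/2) × 3.357 = 3.357 mol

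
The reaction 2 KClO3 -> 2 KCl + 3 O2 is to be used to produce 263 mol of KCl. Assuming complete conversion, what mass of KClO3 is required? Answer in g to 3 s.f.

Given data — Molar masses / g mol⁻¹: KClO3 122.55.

32200 g

n(KCl) = 263.0 mol
n(KClO3) = (2/2) × 263.0 = 263.0 mol
mass = 263.0 × 122.55 = 32230 g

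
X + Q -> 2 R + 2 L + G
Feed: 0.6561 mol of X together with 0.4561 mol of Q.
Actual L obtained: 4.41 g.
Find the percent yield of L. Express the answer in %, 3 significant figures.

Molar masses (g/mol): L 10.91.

n(X) = 0.6561 mol
n(Q) = 0.4561 mol
n/ν → X: 0.6561, Q: 0.4561; Q is limiting.
theoretical n(L) = (2/1) × 0.4561 = 0.9122 mol → 9.952 g
% yield = 4.41 / 9.952 × 100 = 44.31 %

44.3 %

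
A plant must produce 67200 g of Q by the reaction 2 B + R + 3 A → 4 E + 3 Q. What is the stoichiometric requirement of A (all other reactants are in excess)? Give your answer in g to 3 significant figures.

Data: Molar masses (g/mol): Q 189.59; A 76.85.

n(Q) = 67200 / 189.59 = 354.4 mol
n(A) = (3/3) × 354.4 = 354.4 mol
mass = 354.4 × 76.85 = 27240 g

27200 g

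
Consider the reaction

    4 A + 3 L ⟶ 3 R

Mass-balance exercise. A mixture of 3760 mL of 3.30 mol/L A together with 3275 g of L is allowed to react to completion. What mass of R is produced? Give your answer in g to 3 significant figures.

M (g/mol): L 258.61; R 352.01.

3280 g

n(A) = 3.30 × 3760/1000 = 12.41 mol
n(L) = 3275 / 258.61 = 12.66 mol
n/ν for A = 12.41/4 = 3.103
n/ν for L = 12.66/3 = 4.220
Smallest n/ν is A → limiting reagent.
n(R) = (3/4) × 12.41 = 9.308 mol
mass = 9.308 × 352.01 = 3277 g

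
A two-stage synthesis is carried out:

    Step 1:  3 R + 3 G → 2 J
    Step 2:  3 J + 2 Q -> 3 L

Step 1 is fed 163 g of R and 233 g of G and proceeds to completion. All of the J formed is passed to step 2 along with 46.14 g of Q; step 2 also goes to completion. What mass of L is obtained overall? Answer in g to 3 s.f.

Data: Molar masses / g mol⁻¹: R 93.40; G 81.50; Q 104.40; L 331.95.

Step 1:
n(R) = 163.0 / 93.40 = 1.745 mol
n(G) = 233.0 / 81.50 = 2.859 mol
n/ν for R = 1.745/3 = 0.5817
n/ν for G = 2.859/3 = 0.9530
Smallest n/ν is R → limiting reagent.
n(J) produced = (2/3) × 1.745 = 1.163 mol
Step 2:
n(J) available = 1.163 mol
n(Q) = 46.14 / 104.40 = 0.4420 mol
n/ν for J = 1.163/3 = 0.3877
n/ν for Q = 0.4420/2 = 0.2210
Smallest n/ν is Q → limiting reagent.
n(L) = (3/2) × 0.4420 = 0.6630 mol
mass = 0.6630 × 331.95 = 220.1 g

220 g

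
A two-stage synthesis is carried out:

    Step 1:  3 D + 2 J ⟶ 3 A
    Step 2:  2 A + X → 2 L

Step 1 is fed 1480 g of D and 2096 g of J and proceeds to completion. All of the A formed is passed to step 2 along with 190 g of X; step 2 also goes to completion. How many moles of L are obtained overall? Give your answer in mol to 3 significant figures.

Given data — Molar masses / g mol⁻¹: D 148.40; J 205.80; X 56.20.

6.76 mol

Step 1:
n(D) = 1480 / 148.40 = 9.973 mol
n(J) = 2096 / 205.80 = 10.18 mol
n/ν for D = 9.973/3 = 3.324
n/ν for J = 10.18/2 = 5.090
Smallest n/ν is D → limiting reagent.
n(A) produced = (3/3) × 9.973 = 9.973 mol
Step 2:
n(A) available = 9.973 mol
n(X) = 190.0 / 56.20 = 3.381 mol
n/ν for A = 9.973/2 = 4.987
n/ν for X = 3.381/1 = 3.381
Smallest n/ν is X → limiting reagent.
n(L) = (2/1) × 3.381 = 6.762 mol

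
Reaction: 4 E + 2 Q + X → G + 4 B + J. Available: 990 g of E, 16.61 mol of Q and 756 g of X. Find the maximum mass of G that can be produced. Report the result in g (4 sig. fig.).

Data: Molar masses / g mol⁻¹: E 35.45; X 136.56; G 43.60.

n(E) = 990.0 / 35.45 = 27.93 mol
n(Q) = 16.61 mol
n(X) = 756.0 / 136.56 = 5.536 mol
n/ν for E = 27.93/4 = 6.983
n/ν for Q = 16.61/2 = 8.305
n/ν for X = 5.536/1 = 5.536
Smallest n/ν is X → limiting reagent.
n(G) = (1/1) × 5.536 = 5.536 mol
mass = 5.536 × 43.60 = 241.4 g

241.4 g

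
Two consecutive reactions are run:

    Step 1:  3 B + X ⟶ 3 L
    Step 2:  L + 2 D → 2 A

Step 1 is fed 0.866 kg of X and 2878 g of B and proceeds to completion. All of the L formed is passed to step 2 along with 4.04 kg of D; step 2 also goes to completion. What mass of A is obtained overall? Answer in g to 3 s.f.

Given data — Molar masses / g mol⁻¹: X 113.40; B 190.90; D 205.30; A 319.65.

6290 g

Step 1:
n(X) = 0.8660×1000 / 113.40 = 7.637 mol
n(B) = 2878 / 190.90 = 15.08 mol
n/ν for X = 7.637/1 = 7.637
n/ν for B = 15.08/3 = 5.027
Smallest n/ν is B → limiting reagent.
n(L) produced = (3/3) × 15.08 = 15.08 mol
Step 2:
n(L) available = 15.08 mol
n(D) = 4.040×1000 / 205.30 = 19.68 mol
n/ν for L = 15.08/1 = 15.08
n/ν for D = 19.68/2 = 9.840
Smallest n/ν is D → limiting reagent.
n(A) = (2/2) × 19.68 = 19.68 mol
mass = 19.68 × 319.65 = 6291 g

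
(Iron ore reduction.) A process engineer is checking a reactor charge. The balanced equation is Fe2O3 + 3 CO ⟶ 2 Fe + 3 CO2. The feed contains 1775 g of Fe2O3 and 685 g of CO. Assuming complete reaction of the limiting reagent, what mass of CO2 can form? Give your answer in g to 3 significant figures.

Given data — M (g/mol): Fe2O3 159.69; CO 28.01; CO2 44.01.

n(Fe2O3) = 1775 / 159.69 = 11.12 mol
n(CO) = 685.0 / 28.01 = 24.46 mol
n/ν for Fe2O3 = 11.12/1 = 11.12
n/ν for CO = 24.46/3 = 8.153
Smallest n/ν is CO → limiting reagent.
n(CO2) = (3/3) × 24.46 = 24.46 mol
mass = 24.46 × 44.01 = 1076 g

1080 g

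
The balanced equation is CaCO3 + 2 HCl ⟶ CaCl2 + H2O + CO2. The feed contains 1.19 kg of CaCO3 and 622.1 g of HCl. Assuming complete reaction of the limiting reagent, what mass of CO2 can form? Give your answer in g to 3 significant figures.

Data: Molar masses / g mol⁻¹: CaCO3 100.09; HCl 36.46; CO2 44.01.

n(CaCO3) = 1.190×1000 / 100.09 = 11.89 mol
n(HCl) = 622.1 / 36.46 = 17.06 mol
n/ν for CaCO3 = 11.89/1 = 11.89
n/ν for HCl = 17.06/2 = 8.530
Smallest n/ν is HCl → limiting reagent.
n(CO2) = (1/2) × 17.06 = 8.530 mol
mass = 8.530 × 44.01 = 375.4 g

375 g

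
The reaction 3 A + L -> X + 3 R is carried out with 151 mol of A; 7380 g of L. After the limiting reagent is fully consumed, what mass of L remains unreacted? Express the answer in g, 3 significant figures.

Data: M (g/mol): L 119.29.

1380 g

n(A) = 151.0 mol
n(L) = 7380 / 119.29 = 61.87 mol
n/ν for A = 151.0/3 = 50.33
n/ν for L = 61.87/1 = 61.87
Smallest n/ν is A → limiting reagent.
L consumed = (1/3) × 151.0 = 50.33 mol
L remaining = 61.87 − 50.33 = 11.54 mol
mass = 11.54 × 119.29 = 1377 g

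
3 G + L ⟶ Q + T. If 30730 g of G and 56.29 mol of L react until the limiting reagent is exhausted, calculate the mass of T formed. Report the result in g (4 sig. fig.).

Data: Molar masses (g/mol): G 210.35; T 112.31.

5469 g

n(G) = 30730 / 210.35 = 146.1 mol
n(L) = 56.29 mol
n/ν → G: 48.70, L: 56.29; G is limiting.
n(T) = (1/3) × 146.1 = 48.70 mol
mass = 48.70 × 112.31 = 5469 g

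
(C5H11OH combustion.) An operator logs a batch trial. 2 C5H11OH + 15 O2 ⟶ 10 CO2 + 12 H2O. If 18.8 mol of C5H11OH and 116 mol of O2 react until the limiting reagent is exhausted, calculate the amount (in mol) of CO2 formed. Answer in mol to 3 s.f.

77.3 mol

n(C5H11OH) = 18.80 mol
n(O2) = 116.0 mol
n/ν → C5H11OH: 9.400, O2: 7.733; O2 is limiting.
n(CO2) = (10/15) × 116.0 = 77.33 mol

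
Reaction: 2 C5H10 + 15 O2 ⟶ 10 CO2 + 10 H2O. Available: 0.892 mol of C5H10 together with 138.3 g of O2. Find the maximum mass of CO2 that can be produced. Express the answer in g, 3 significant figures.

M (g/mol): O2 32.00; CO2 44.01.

n(C5H10) = 0.8920 mol
n(O2) = 138.3 / 32.00 = 4.322 mol
n/ν for C5H10 = 0.8920/2 = 0.4460
n/ν for O2 = 4.322/15 = 0.2881
Smallest n/ν is O2 → limiting reagent.
n(CO2) = (10/15) × 4.322 = 2.881 mol
mass = 2.881 × 44.01 = 126.8 g

127 g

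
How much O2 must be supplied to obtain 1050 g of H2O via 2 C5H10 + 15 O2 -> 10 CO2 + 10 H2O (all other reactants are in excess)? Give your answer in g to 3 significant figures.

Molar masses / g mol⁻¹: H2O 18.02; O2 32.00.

n(H2O) = 1050 / 18.02 = 58.27 mol
n(O2) = (15/10) × 58.27 = 87.41 mol
mass = 87.41 × 32.00 = 2797 g

2800 g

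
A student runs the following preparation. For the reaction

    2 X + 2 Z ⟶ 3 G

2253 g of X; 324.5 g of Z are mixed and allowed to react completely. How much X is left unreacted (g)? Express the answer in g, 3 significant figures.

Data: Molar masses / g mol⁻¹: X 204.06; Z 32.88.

239 g

n(X) = 2253 / 204.06 = 11.04 mol
n(Z) = 324.5 / 32.88 = 9.869 mol
n/ν for X = 11.04/2 = 5.520
n/ν for Z = 9.869/2 = 4.935
Smallest n/ν is Z → limiting reagent.
X consumed = (2/2) × 9.869 = 9.869 mol
X remaining = 11.04 − 9.869 = 1.171 mol
mass = 1.171 × 204.06 = 239.0 g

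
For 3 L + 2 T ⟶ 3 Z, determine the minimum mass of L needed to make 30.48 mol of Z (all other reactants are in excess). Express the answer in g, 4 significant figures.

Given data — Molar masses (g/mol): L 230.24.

7018 g

n(Z) = 30.48 mol
n(L) = (3/3) × 30.48 = 30.48 mol
mass = 30.48 × 230.24 = 7018 g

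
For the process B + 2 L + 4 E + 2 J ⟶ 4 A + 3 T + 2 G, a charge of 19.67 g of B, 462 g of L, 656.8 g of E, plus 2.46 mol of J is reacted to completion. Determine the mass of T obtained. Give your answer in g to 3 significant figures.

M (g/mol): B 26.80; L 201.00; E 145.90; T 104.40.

n(B) = 19.67 / 26.80 = 0.7340 mol
n(L) = 462.0 / 201.00 = 2.299 mol
n(E) = 656.8 / 145.90 = 4.502 mol
n(J) = 2.460 mol
n/ν for B = 0.7340/1 = 0.7340
n/ν for L = 2.299/2 = 1.150
n/ν for E = 4.502/4 = 1.126
n/ν for J = 2.460/2 = 1.230
Smallest n/ν is B → limiting reagent.
n(T) = (3/1) × 0.7340 = 2.202 mol
mass = 2.202 × 104.40 = 229.9 g

230 g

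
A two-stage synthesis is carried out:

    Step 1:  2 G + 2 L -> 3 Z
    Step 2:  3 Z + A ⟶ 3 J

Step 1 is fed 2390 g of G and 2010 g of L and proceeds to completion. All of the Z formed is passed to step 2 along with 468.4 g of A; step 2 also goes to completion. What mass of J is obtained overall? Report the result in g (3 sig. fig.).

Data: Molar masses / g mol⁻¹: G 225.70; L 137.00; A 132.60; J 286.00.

Step 1:
n(G) = 2390 / 225.70 = 10.59 mol
n(L) = 2010 / 137.00 = 14.67 mol
n/ν for G = 10.59/2 = 5.295
n/ν for L = 14.67/2 = 7.335
Smallest n/ν is G → limiting reagent.
n(Z) produced = (3/2) × 10.59 = 15.89 mol
Step 2:
n(Z) available = 15.89 mol
n(A) = 468.4 / 132.60 = 3.532 mol
n/ν for Z = 15.89/3 = 5.297
n/ν for A = 3.532/1 = 3.532
Smallest n/ν is A → limiting reagent.
n(J) = (3/1) × 3.532 = 10.60 mol
mass = 10.60 × 286.00 = 3032 g

3030 g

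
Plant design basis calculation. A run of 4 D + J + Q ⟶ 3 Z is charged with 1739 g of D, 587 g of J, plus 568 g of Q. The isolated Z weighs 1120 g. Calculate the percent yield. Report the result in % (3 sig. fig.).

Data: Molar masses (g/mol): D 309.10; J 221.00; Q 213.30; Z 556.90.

47.7 %

n(D) = 1739 / 309.10 = 5.626 mol
n(J) = 587.0 / 221.00 = 2.656 mol
n(Q) = 568.0 / 213.30 = 2.663 mol
n/ν for D = 5.626/4 = 1.407
n/ν for J = 2.656/1 = 2.656
n/ν for Q = 2.663/1 = 2.663
Smallest n/ν is D → limiting reagent.
theoretical n(Z) = (3/4) × 5.626 = 4.220 mol → 2350 g
% yield = 1120 / 2350 × 100 = 47.66 %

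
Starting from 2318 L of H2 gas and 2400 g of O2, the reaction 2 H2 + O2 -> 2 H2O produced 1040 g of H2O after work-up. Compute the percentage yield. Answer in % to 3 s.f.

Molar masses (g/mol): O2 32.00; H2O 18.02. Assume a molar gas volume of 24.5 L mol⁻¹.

n(H2) = 2318 / 24.5 = 94.61 mol
n(O2) = 2400 / 32.00 = 75.00 mol
n/ν for H2 = 94.61/2 = 47.31
n/ν for O2 = 75.00/1 = 75.00
Smallest n/ν is H2 → limiting reagent.
theoretical n(H2O) = (2/2) × 94.61 = 94.61 mol → 1705 g
% yield = 1040 / 1705 × 100 = 61.00 %

61.0 %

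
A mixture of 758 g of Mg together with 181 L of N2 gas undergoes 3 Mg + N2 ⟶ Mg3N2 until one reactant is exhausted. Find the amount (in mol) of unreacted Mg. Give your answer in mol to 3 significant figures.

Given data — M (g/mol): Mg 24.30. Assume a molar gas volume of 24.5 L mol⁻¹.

9.03 mol

n(Mg) = 758.0 / 24.30 = 31.19 mol
n(N2) = 181.0 / 24.5 = 7.388 mol
n/ν for Mg = 31.19/3 = 10.40
n/ν for N2 = 7.388/1 = 7.388
Smallest n/ν is N2 → limiting reagent.
Mg consumed = (3/1) × 7.388 = 22.16 mol
Mg remaining = 31.19 − 22.16 = 9.030 mol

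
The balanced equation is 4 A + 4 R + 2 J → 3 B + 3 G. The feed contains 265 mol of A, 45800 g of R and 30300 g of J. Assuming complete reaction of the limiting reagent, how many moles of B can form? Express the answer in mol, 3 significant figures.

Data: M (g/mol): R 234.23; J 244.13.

n(A) = 265.0 mol
n(R) = 45800 / 234.23 = 195.5 mol
n(J) = 30300 / 244.13 = 124.1 mol
n/ν → A: 66.25, R: 48.88, J: 62.05; R is limiting.
n(B) = (3/4) × 195.5 = 146.6 mol

147 mol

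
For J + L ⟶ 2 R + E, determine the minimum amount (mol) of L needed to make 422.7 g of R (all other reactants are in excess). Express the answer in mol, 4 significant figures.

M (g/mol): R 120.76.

1.750 mol

n(R) = 422.7 / 120.76 = 3.500 mol
n(L) = (1/2) × 3.500 = 1.750 mol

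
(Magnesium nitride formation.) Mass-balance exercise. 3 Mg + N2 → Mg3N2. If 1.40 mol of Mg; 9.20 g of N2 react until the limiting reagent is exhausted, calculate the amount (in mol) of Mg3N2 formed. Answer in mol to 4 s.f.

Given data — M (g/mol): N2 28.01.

0.3285 mol

n(Mg) = 1.400 mol
n(N2) = 9.200 / 28.01 = 0.3285 mol
n/ν → Mg: 0.4667, N2: 0.3285; N2 is limiting.
n(Mg3N2) = (1/1) × 0.3285 = 0.3285 mol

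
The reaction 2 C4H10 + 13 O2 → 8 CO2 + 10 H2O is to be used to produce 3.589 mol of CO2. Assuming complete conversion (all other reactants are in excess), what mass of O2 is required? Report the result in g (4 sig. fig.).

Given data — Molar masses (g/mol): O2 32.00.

n(CO2) = 3.589 mol
n(O2) = (13/8) × 3.589 = 5.832 mol
mass = 5.832 × 32.00 = 186.6 g

186.6 g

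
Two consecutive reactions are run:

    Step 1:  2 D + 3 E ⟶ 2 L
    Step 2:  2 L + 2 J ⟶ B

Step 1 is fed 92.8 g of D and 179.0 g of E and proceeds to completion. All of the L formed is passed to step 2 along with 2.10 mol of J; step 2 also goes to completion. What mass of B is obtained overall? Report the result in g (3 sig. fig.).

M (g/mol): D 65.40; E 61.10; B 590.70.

Step 1:
n(D) = 92.80 / 65.40 = 1.419 mol
n(E) = 179.0 / 61.10 = 2.930 mol
n/ν for D = 1.419/2 = 0.7095
n/ν for E = 2.930/3 = 0.9767
Smallest n/ν is D → limiting reagent.
n(L) produced = (2/2) × 1.419 = 1.419 mol
Step 2:
n(L) available = 1.419 mol
n(J) = 2.100 mol
n/ν for L = 1.419/2 = 0.7095
n/ν for J = 2.100/2 = 1.050
Smallest n/ν is L → limiting reagent.
n(B) = (1/2) × 1.419 = 0.7095 mol
mass = 0.7095 × 590.70 = 419.1 g

419 g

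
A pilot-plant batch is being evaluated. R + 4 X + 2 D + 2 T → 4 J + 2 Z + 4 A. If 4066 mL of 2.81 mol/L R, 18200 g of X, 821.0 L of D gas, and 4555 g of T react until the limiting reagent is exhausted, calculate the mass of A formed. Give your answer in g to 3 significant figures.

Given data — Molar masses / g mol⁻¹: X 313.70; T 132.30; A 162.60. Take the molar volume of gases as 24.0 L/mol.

n(R) = 2.81 × 4066/1000 = 11.43 mol
n(X) = 18200 / 313.70 = 58.02 mol
n(D) = 821.0 / 24.0 = 34.21 mol
n(T) = 4555 / 132.30 = 34.43 mol
n/ν for R = 11.43/1 = 11.43
n/ν for X = 58.02/4 = 14.51
n/ν for D = 34.21/2 = 17.11
n/ν for T = 34.43/2 = 17.22
Smallest n/ν is R → limiting reagent.
n(A) = (4/1) × 11.43 = 45.72 mol
mass = 45.72 × 162.60 = 7434 g

7430 g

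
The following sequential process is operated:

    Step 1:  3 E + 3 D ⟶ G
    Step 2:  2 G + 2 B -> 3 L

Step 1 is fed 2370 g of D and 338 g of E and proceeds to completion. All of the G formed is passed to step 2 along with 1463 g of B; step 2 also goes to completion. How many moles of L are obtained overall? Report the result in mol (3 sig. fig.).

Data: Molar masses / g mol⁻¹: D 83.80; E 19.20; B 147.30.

Step 1:
n(D) = 2370 / 83.80 = 28.28 mol
n(E) = 338.0 / 19.20 = 17.60 mol
n/ν for D = 28.28/3 = 9.427
n/ν for E = 17.60/3 = 5.867
Smallest n/ν is E → limiting reagent.
n(G) produced = (1/3) × 17.60 = 5.867 mol
Step 2:
n(G) available = 5.867 mol
n(B) = 1463 / 147.30 = 9.932 mol
n/ν for G = 5.867/2 = 2.934
n/ν for B = 9.932/2 = 4.966
Smallest n/ν is G → limiting reagent.
n(L) = (3/2) × 5.867 = 8.801 mol

8.80 mol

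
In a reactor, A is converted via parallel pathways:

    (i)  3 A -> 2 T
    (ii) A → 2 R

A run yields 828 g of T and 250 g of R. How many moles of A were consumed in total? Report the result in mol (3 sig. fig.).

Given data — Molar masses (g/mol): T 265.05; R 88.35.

n(T) = 828 / 265.05 = 3.124 mol
n(R) = 250 / 88.35 = 2.830 mol
n(A) via (i) = (3/2)×3.124 = 4.686 mol
n(A) via (ii) = (1/2)×2.830 = 1.415 mol
total n(A) = 4.686 + 1.415 = 6.101 mol

6.10 mol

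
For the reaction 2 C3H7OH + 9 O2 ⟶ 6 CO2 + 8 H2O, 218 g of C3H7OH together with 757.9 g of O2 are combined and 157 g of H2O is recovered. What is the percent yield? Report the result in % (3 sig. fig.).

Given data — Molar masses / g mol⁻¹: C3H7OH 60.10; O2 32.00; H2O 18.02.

60.0 %

n(C3H7OH) = 218.0 / 60.10 = 3.627 mol
n(O2) = 757.9 / 32.00 = 23.68 mol
n/ν for C3H7OH = 3.627/2 = 1.814
n/ν for O2 = 23.68/9 = 2.631
Smallest n/ν is C3H7OH → limiting reagent.
theoretical n(H2O) = (8/2) × 3.627 = 14.51 mol → 261.5 g
% yield = 157 / 261.5 × 100 = 60.04 %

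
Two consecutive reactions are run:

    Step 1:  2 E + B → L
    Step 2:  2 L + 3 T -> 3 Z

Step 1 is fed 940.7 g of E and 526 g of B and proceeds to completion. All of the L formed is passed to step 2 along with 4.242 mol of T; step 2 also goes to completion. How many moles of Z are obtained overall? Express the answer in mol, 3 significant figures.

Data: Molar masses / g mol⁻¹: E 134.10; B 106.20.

Step 1:
n(E) = 940.7 / 134.10 = 7.015 mol
n(B) = 526.0 / 106.20 = 4.953 mol
n/ν → E: 3.508, B: 4.953; E is limiting.
n(L) produced = (1/2) × 7.015 = 3.508 mol
Step 2:
n(L) available = 3.508 mol
n(T) = 4.242 mol
n/ν → L: 1.754, T: 1.414; T is limiting.
n(Z) = (3/3) × 4.242 = 4.242 mol

4.24 mol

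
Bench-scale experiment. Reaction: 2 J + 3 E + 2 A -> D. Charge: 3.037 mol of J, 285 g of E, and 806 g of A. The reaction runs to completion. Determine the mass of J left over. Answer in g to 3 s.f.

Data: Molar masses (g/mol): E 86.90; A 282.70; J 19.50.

16.6 g

n(J) = 3.037 mol
n(E) = 285.0 / 86.90 = 3.280 mol
n(A) = 806.0 / 282.70 = 2.851 mol
n/ν for J = 3.037/2 = 1.519
n/ν for E = 3.280/3 = 1.093
n/ν for A = 2.851/2 = 1.426
Smallest n/ν is E → limiting reagent.
J consumed = (2/3) × 3.280 = 2.187 mol
J remaining = 3.037 − 2.187 = 0.8500 mol
mass = 0.8500 × 19.50 = 16.58 g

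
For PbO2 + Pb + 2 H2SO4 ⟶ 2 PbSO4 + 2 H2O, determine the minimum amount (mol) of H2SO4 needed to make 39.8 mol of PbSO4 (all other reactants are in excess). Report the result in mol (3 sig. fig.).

n(PbSO4) = 39.80 mol
n(H2SO4) = (2/2) × 39.80 = 39.80 mol

39.8 mol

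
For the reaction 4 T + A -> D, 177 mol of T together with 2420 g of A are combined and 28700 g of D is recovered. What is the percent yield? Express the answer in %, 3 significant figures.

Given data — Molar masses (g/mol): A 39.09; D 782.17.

n(T) = 177.0 mol
n(A) = 2420 / 39.09 = 61.91 mol
n/ν for T = 177.0/4 = 44.25
n/ν for A = 61.91/1 = 61.91
Smallest n/ν is T → limiting reagent.
theoretical n(D) = (1/4) × 177.0 = 44.25 mol → 34610 g
% yield = 28700 / 34610 × 100 = 82.92 %

82.9 %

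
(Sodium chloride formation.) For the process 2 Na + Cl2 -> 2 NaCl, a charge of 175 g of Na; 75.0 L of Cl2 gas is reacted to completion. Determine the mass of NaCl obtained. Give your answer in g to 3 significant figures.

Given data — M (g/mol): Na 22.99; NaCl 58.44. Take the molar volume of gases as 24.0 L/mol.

365 g

n(Na) = 175.0 / 22.99 = 7.612 mol
n(Cl2) = 75.00 / 24.0 = 3.125 mol
n/ν for Na = 7.612/2 = 3.806
n/ν for Cl2 = 3.125/1 = 3.125
Smallest n/ν is Cl2 → limiting reagent.
n(NaCl) = (2/1) × 3.125 = 6.250 mol
mass = 6.250 × 58.44 = 365.3 g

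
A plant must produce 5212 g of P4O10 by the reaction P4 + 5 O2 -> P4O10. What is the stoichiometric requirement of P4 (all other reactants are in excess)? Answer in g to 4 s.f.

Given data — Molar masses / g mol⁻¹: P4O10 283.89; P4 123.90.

2275 g

n(P4O10) = 5212 / 283.89 = 18.36 mol
n(P4) = (1/1) × 18.36 = 18.36 mol
mass = 18.36 × 123.90 = 2275 g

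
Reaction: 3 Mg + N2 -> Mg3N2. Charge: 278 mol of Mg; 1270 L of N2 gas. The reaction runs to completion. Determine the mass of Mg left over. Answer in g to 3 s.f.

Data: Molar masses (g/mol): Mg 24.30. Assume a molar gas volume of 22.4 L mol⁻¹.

2620 g

n(Mg) = 278.0 mol
n(N2) = 1270 / 22.4 = 56.70 mol
n/ν → Mg: 92.67, N2: 56.70; N2 is limiting.
Mg consumed = (3/1) × 56.70 = 170.1 mol
Mg remaining = 278.0 − 170.1 = 107.9 mol
mass = 107.9 × 24.30 = 2622 g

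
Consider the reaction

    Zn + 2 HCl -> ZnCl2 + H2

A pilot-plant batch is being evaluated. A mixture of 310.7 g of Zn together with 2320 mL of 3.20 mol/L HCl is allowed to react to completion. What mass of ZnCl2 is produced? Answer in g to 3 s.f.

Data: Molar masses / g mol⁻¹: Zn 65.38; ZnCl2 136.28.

n(Zn) = 310.7 / 65.38 = 4.752 mol
n(HCl) = 3.20 × 2320/1000 = 7.424 mol
n/ν for Zn = 4.752/1 = 4.752
n/ν for HCl = 7.424/2 = 3.712
Smallest n/ν is HCl → limiting reagent.
n(ZnCl2) = (1/2) × 7.424 = 3.712 mol
mass = 3.712 × 136.28 = 505.9 g

506 g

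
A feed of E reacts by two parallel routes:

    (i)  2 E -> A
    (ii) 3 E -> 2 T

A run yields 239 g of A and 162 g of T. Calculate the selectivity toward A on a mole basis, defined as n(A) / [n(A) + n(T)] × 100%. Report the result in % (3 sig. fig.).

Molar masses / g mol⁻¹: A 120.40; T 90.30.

n(A) = 239 / 120.40 = 1.985 mol
n(T) = 162 / 90.30 = 1.794 mol
selectivity = 1.985/(1.985+1.794) × 100 = 52.53 %

52.5 %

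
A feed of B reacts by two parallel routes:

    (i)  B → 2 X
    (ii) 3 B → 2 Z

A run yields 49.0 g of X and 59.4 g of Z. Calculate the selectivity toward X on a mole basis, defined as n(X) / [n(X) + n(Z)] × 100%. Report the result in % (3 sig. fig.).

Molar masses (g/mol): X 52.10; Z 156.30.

71.2 %

n(X) = 49.0 / 52.10 = 0.9405 mol
n(Z) = 59.4 / 156.30 = 0.3800 mol
selectivity = 0.9405/(0.9405+0.3800) × 100 = 71.22 %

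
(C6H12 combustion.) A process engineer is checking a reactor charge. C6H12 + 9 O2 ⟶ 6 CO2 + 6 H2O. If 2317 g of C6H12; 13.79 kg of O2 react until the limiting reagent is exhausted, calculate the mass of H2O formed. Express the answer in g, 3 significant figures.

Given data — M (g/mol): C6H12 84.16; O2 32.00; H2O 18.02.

n(C6H12) = 2317 / 84.16 = 27.53 mol
n(O2) = 13.79×1000 / 32.00 = 430.9 mol
n/ν → C6H12: 27.53, O2: 47.88; C6H12 is limiting.
n(H2O) = (6/1) × 27.53 = 165.2 mol
mass = 165.2 × 18.02 = 2977 g

2980 g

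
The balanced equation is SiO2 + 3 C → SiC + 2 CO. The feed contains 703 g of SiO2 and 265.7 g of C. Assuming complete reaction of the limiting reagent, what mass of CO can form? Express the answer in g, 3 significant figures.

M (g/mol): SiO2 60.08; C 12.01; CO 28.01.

413 g

n(SiO2) = 703.0 / 60.08 = 11.70 mol
n(C) = 265.7 / 12.01 = 22.12 mol
n/ν for SiO2 = 11.70/1 = 11.70
n/ν for C = 22.12/3 = 7.373
Smallest n/ν is C → limiting reagent.
n(CO) = (2/3) × 22.12 = 14.75 mol
mass = 14.75 × 28.01 = 413.1 g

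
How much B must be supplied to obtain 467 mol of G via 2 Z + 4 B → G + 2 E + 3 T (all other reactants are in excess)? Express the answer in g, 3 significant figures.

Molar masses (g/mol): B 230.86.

431000 g

n(G) = 467.0 mol
n(B) = (4/1) × 467.0 = 1868 mol
mass = 1868 × 230.86 = 431200 g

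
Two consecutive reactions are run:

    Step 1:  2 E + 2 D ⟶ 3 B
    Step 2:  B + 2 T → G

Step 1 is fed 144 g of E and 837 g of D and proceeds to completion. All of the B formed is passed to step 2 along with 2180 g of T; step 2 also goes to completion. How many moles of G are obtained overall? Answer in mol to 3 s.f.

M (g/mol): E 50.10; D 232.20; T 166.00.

4.31 mol

Step 1:
n(E) = 144.0 / 50.10 = 2.874 mol
n(D) = 837.0 / 232.20 = 3.605 mol
n/ν for E = 2.874/2 = 1.437
n/ν for D = 3.605/2 = 1.803
Smallest n/ν is E → limiting reagent.
n(B) produced = (3/2) × 2.874 = 4.311 mol
Step 2:
n(B) available = 4.311 mol
n(T) = 2180 / 166.00 = 13.13 mol
n/ν for B = 4.311/1 = 4.311
n/ν for T = 13.13/2 = 6.565
Smallest n/ν is B → limiting reagent.
n(G) = (1/1) × 4.311 = 4.311 mol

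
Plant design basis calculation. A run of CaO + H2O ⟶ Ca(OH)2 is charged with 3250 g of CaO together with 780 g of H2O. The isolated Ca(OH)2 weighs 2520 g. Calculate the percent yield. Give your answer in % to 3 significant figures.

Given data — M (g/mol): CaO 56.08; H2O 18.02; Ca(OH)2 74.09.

78.6 %

n(CaO) = 3250 / 56.08 = 57.95 mol
n(H2O) = 780.0 / 18.02 = 43.29 mol
n/ν → CaO: 57.95, H2O: 43.29; H2O is limiting.
theoretical n(Ca(OH)2) = (1/1) × 43.29 = 43.29 mol → 3207 g
% yield = 2520 / 3207 × 100 = 78.58 %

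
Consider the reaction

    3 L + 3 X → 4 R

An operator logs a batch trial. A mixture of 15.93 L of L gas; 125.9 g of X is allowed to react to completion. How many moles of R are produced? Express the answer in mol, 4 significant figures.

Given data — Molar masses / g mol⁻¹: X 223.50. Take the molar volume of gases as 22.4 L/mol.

n(L) = 15.93 / 22.4 = 0.7112 mol
n(X) = 125.9 / 223.50 = 0.5633 mol
n/ν → L: 0.2371, X: 0.1878; X is limiting.
n(R) = (4/3) × 0.5633 = 0.7511 mol

0.7511 mol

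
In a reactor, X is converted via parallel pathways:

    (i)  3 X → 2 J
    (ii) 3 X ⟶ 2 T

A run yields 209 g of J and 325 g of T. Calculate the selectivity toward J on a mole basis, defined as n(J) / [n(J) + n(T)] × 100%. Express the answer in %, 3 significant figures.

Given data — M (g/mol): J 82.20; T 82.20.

n(J) = 209 / 82.20 = 2.543 mol
n(T) = 325 / 82.20 = 3.954 mol
selectivity = 2.543/(2.543+3.954) × 100 = 39.14 %

39.1 %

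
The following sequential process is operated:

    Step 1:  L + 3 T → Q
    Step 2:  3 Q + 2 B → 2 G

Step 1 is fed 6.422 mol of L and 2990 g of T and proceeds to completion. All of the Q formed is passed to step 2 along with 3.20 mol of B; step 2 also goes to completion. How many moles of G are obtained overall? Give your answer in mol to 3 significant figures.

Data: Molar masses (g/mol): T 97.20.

Step 1:
n(L) = 6.422 mol
n(T) = 2990 / 97.20 = 30.76 mol
n/ν for L = 6.422/1 = 6.422
n/ν for T = 30.76/3 = 10.25
Smallest n/ν is L → limiting reagent.
n(Q) produced = (1/1) × 6.422 = 6.422 mol
Step 2:
n(Q) available = 6.422 mol
n(B) = 3.200 mol
n/ν for Q = 6.422/3 = 2.141
n/ν for B = 3.200/2 = 1.600
Smallest n/ν is B → limiting reagent.
n(G) = (2/2) × 3.200 = 3.200 mol

3.20 mol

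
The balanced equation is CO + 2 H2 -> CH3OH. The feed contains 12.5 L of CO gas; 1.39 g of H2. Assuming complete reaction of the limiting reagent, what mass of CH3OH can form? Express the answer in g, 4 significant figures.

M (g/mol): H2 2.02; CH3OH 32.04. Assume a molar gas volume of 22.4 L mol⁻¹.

n(CO) = 12.50 / 22.4 = 0.5580 mol
n(H2) = 1.390 / 2.02 = 0.6881 mol
n/ν for CO = 0.5580/1 = 0.5580
n/ν for H2 = 0.6881/2 = 0.3441
Smallest n/ν is H2 → limiting reagent.
n(CH3OH) = (1/2) × 0.6881 = 0.3441 mol
mass = 0.3441 × 32.04 = 11.02 g

11.02 g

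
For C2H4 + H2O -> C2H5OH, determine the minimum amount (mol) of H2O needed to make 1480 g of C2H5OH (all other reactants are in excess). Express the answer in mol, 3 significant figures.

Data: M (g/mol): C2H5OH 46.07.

n(C2H5OH) = 1480 / 46.07 = 32.13 mol
n(H2O) = (1/1) × 32.13 = 32.13 mol

32.1 mol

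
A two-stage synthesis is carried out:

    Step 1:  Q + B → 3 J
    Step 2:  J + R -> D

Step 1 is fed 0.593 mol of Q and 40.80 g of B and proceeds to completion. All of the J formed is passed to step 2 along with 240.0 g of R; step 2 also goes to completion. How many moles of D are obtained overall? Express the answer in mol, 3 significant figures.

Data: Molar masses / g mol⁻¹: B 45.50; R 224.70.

1.07 mol

Step 1:
n(Q) = 0.5930 mol
n(B) = 40.80 / 45.50 = 0.8967 mol
n/ν for Q = 0.5930/1 = 0.5930
n/ν for B = 0.8967/1 = 0.8967
Smallest n/ν is Q → limiting reagent.
n(J) produced = (3/1) × 0.5930 = 1.779 mol
Step 2:
n(J) available = 1.779 mol
n(R) = 240.0 / 224.70 = 1.068 mol
n/ν for J = 1.779/1 = 1.779
n/ν for R = 1.068/1 = 1.068
Smallest n/ν is R → limiting reagent.
n(D) = (1/1) × 1.068 = 1.068 mol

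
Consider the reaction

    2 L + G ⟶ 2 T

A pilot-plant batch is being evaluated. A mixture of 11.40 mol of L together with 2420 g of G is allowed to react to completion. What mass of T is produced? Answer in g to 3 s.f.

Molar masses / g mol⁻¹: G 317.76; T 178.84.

2040 g

n(L) = 11.40 mol
n(G) = 2420 / 317.76 = 7.616 mol
n/ν for L = 11.40/2 = 5.700
n/ν for G = 7.616/1 = 7.616
Smallest n/ν is L → limiting reagent.
n(T) = (2/2) × 11.40 = 11.40 mol
mass = 11.40 × 178.84 = 2039 g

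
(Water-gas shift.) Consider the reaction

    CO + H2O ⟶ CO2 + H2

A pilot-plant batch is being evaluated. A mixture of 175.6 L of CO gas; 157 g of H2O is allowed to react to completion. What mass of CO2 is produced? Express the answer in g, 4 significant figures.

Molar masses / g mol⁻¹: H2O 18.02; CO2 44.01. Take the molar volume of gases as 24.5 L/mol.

315.4 g

n(CO) = 175.6 / 24.5 = 7.167 mol
n(H2O) = 157.0 / 18.02 = 8.713 mol
n/ν for CO = 7.167/1 = 7.167
n/ν for H2O = 8.713/1 = 8.713
Smallest n/ν is CO → limiting reagent.
n(CO2) = (1/1) × 7.167 = 7.167 mol
mass = 7.167 × 44.01 = 315.4 g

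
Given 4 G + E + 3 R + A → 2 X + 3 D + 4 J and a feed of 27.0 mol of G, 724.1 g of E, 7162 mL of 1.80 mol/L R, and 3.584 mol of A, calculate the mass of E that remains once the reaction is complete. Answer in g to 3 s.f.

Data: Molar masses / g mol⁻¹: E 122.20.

n(G) = 27.00 mol
n(E) = 724.1 / 122.20 = 5.926 mol
n(R) = 1.80 × 7162/1000 = 12.89 mol
n(A) = 3.584 mol
n/ν → G: 6.750, E: 5.926, R: 4.297, A: 3.584; A is limiting.
E consumed = (1/1) × 3.584 = 3.584 mol
E remaining = 5.926 − 3.584 = 2.342 mol
mass = 2.342 × 122.20 = 286.2 g

286 g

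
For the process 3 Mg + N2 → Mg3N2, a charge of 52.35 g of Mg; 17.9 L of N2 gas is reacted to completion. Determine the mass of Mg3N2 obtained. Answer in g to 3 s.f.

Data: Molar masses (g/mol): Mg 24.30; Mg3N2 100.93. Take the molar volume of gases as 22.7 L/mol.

72.5 g

n(Mg) = 52.35 / 24.30 = 2.154 mol
n(N2) = 17.90 / 22.7 = 0.7885 mol
n/ν → Mg: 0.7180, N2: 0.7885; Mg is limiting.
n(Mg3N2) = (1/3) × 2.154 = 0.7180 mol
mass = 0.7180 × 100.93 = 72.47 g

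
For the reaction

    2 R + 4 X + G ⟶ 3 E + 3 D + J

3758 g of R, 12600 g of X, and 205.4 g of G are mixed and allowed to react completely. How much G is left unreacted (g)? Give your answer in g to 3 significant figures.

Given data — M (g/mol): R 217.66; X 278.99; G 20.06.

n(R) = 3758 / 217.66 = 17.27 mol
n(X) = 12600 / 278.99 = 45.16 mol
n(G) = 205.4 / 20.06 = 10.24 mol
n/ν for R = 17.27/2 = 8.635
n/ν for X = 45.16/4 = 11.29
n/ν for G = 10.24/1 = 10.24
Smallest n/ν is R → limiting reagent.
G consumed = (1/2) × 17.27 = 8.635 mol
G remaining = 10.24 − 8.635 = 1.605 mol
mass = 1.605 × 20.06 = 32.20 g

32.2 g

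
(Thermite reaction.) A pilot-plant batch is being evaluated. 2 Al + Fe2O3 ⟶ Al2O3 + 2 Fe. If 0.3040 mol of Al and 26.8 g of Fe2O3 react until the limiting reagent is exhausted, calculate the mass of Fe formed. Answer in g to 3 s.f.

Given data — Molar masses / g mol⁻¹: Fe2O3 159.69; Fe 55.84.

17.0 g

n(Al) = 0.3040 mol
n(Fe2O3) = 26.80 / 159.69 = 0.1678 mol
n/ν for Al = 0.3040/2 = 0.1520
n/ν for Fe2O3 = 0.1678/1 = 0.1678
Smallest n/ν is Al → limiting reagent.
n(Fe) = (2/2) × 0.3040 = 0.3040 mol
mass = 0.3040 × 55.84 = 16.98 g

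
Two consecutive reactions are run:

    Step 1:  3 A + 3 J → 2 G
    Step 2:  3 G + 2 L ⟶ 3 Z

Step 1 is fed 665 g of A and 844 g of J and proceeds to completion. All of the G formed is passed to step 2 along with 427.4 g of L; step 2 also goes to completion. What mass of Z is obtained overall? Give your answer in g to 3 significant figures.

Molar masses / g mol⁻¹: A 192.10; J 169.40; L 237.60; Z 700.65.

Step 1:
n(A) = 665.0 / 192.10 = 3.462 mol
n(J) = 844.0 / 169.40 = 4.982 mol
n/ν → A: 1.154, J: 1.661; A is limiting.
n(G) produced = (2/3) × 3.462 = 2.308 mol
Step 2:
n(G) available = 2.308 mol
n(L) = 427.4 / 237.60 = 1.799 mol
n/ν → G: 0.7693, L: 0.8995; G is limiting.
n(Z) = (3/3) × 2.308 = 2.308 mol
mass = 2.308 × 700.65 = 1617 g

1620 g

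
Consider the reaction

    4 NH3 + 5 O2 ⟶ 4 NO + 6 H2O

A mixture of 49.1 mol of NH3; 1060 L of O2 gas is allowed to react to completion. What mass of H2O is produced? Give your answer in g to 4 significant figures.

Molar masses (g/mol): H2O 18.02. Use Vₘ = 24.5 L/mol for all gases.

935.6 g

n(NH3) = 49.10 mol
n(O2) = 1060 / 24.5 = 43.27 mol
n/ν for NH3 = 49.10/4 = 12.28
n/ν for O2 = 43.27/5 = 8.654
Smallest n/ν is O2 → limiting reagent.
n(H2O) = (6/5) × 43.27 = 51.92 mol
mass = 51.92 × 18.02 = 935.6 g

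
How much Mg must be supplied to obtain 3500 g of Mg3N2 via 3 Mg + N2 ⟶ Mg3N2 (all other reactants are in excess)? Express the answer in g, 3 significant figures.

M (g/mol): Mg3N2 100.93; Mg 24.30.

n(Mg3N2) = 3500 / 100.93 = 34.68 mol
n(Mg) = (3/1) × 34.68 = 104.0 mol
mass = 104.0 × 24.30 = 2527 g

2530 g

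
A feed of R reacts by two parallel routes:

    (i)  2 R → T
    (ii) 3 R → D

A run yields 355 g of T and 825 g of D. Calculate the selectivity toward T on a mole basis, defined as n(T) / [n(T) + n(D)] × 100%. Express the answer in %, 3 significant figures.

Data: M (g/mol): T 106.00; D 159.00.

39.2 %

n(T) = 355 / 106.00 = 3.349 mol
n(D) = 825 / 159.00 = 5.189 mol
selectivity = 3.349/(3.349+5.189) × 100 = 39.22 %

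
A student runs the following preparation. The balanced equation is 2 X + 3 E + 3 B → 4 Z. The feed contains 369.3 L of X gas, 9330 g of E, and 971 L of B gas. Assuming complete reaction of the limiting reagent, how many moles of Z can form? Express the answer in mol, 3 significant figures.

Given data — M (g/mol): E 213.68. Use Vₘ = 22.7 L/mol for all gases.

32.5 mol

n(X) = 369.3 / 22.7 = 16.27 mol
n(E) = 9330 / 213.68 = 43.66 mol
n(B) = 971.0 / 22.7 = 42.78 mol
n/ν for X = 16.27/2 = 8.135
n/ν for E = 43.66/3 = 14.55
n/ν for B = 42.78/3 = 14.26
Smallest n/ν is X → limiting reagent.
n(Z) = (4/2) × 16.27 = 32.54 mol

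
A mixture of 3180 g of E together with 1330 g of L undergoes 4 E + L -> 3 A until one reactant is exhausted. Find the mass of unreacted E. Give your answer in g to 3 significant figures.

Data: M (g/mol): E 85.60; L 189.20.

773 g

n(E) = 3180 / 85.60 = 37.15 mol
n(L) = 1330 / 189.20 = 7.030 mol
n/ν → E: 9.288, L: 7.030; L is limiting.
E consumed = (4/1) × 7.030 = 28.12 mol
E remaining = 37.15 − 28.12 = 9.030 mol
mass = 9.030 × 85.60 = 773.0 g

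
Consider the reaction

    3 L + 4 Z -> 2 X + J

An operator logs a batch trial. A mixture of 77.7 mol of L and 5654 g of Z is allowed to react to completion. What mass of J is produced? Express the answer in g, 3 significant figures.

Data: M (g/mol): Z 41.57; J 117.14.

3030 g

n(L) = 77.70 mol
n(Z) = 5654 / 41.57 = 136.0 mol
n/ν → L: 25.90, Z: 34.00; L is limiting.
n(J) = (1/3) × 77.70 = 25.90 mol
mass = 25.90 × 117.14 = 3034 g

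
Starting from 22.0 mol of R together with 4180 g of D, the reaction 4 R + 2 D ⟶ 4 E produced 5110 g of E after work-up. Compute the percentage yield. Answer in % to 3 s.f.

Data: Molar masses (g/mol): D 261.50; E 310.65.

74.8 %

n(R) = 22.00 mol
n(D) = 4180 / 261.50 = 15.98 mol
n/ν → R: 5.500, D: 7.990; R is limiting.
theoretical n(E) = (4/4) × 22.00 = 22.00 mol → 6834 g
% yield = 5110 / 6834 × 100 = 74.77 %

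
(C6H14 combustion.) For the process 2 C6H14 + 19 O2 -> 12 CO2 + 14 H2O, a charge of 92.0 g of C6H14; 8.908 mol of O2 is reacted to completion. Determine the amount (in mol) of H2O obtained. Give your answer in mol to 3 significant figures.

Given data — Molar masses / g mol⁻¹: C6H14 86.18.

6.56 mol

n(C6H14) = 92.00 / 86.18 = 1.068 mol
n(O2) = 8.908 mol
n/ν for C6H14 = 1.068/2 = 0.5340
n/ν for O2 = 8.908/19 = 0.4688
Smallest n/ν is O2 → limiting reagent.
n(H2O) = (14/19) × 8.908 = 6.564 mol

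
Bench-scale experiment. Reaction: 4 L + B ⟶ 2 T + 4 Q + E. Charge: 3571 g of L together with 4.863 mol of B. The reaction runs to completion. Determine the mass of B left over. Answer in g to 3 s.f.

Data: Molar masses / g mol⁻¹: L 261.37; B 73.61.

n(L) = 3571 / 261.37 = 13.66 mol
n(B) = 4.863 mol
n/ν for L = 13.66/4 = 3.415
n/ν for B = 4.863/1 = 4.863
Smallest n/ν is L → limiting reagent.
B consumed = (1/4) × 13.66 = 3.415 mol
B remaining = 4.863 − 3.415 = 1.448 mol
mass = 1.448 × 73.61 = 106.6 g

107 g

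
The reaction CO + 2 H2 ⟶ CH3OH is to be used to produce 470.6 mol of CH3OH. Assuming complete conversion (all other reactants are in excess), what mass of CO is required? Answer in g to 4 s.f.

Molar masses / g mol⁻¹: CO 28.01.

n(CH3OH) = 470.6 mol
n(CO) = (1/1) × 470.6 = 470.6 mol
mass = 470.6 × 28.01 = 13180 g

13180 g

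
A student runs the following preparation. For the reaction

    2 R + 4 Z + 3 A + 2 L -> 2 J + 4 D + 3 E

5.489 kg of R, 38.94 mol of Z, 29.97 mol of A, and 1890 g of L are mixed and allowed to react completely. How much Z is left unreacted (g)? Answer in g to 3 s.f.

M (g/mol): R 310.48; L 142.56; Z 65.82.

818 g

n(R) = 5.489×1000 / 310.48 = 17.68 mol
n(Z) = 38.94 mol
n(A) = 29.97 mol
n(L) = 1890 / 142.56 = 13.26 mol
n/ν for R = 17.68/2 = 8.840
n/ν for Z = 38.94/4 = 9.735
n/ν for A = 29.97/3 = 9.990
n/ν for L = 13.26/2 = 6.630
Smallest n/ν is L → limiting reagent.
Z consumed = (4/2) × 13.26 = 26.52 mol
Z remaining = 38.94 − 26.52 = 12.42 mol
mass = 12.42 × 65.82 = 817.5 g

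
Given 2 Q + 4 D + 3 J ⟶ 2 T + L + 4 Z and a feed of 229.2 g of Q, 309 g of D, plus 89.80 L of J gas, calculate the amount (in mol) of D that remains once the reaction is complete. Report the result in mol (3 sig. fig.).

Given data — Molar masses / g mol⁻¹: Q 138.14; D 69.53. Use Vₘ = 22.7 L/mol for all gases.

1.13 mol

n(Q) = 229.2 / 138.14 = 1.659 mol
n(D) = 309.0 / 69.53 = 4.444 mol
n(J) = 89.80 / 22.7 = 3.956 mol
n/ν → Q: 0.8295, D: 1.111, J: 1.319; Q is limiting.
D consumed = (4/2) × 1.659 = 3.318 mol
D remaining = 4.444 − 3.318 = 1.126 mol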